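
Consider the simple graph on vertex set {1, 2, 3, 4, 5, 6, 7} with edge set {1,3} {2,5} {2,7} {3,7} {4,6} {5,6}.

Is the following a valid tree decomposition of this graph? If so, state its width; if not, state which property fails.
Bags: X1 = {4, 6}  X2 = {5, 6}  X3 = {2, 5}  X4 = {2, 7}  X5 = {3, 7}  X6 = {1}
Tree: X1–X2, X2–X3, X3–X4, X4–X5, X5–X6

A tree decomposition must satisfy three properties: every vertex lies in some bag; for every edge, both endpoints lie together in some bag; and for every vertex, the bags containing it form a connected subtree. Here edge (3,1) lies in no bag, so the decomposition is invalid.

No — edge (3,1) lies in no bag.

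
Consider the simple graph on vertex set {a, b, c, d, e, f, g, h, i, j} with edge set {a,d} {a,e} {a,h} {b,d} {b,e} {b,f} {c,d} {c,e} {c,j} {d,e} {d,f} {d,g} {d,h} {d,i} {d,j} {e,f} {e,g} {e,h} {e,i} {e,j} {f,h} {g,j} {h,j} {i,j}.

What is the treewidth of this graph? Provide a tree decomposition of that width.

Each bag holds 4 vertices, so the decomposition has width 3, which upper-bounds the treewidth. For the lower bound, the 4 vertices {a, d, e, h} are pairwise adjacent, and any tree decomposition puts a clique entirely inside one bag — forcing width ≥ 3. Hence tw(G) = 3 exactly.

Treewidth 3.
Bags: B1 = {d, e, i, j}  B2 = {d, e, h, j}  B3 = {a, d, e, h}  B4 = {c, d, e, j}  B5 = {d, e, f, h}  B6 = {b, d, e, f}  B7 = {d, e, g, j}
Tree: B1–B2, B2–B3, B1–B4, B2–B5, B5–B6, B4–B7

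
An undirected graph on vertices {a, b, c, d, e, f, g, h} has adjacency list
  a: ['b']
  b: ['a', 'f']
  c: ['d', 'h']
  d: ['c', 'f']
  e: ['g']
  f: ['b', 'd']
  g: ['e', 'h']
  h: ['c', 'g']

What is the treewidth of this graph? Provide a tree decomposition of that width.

Treewidth 1.
One optimal decomposition is:
Bags: B1 = {a, b}  B2 = {b, f}  B3 = {d, f}  B4 = {c, d}  B5 = {c, h}  B6 = {g, h}  B7 = {e, g}
Tree: B1–B2, B2–B3, B3–B4, B4–B5, B5–B6, B6–B7

Every bag has size at most 2, so the width is 2 − 1 = 1 and tw(G) ≤ 1. G has an edge, so its treewidth is at least 1. The upper and lower bounds meet at 1, so that is the treewidth.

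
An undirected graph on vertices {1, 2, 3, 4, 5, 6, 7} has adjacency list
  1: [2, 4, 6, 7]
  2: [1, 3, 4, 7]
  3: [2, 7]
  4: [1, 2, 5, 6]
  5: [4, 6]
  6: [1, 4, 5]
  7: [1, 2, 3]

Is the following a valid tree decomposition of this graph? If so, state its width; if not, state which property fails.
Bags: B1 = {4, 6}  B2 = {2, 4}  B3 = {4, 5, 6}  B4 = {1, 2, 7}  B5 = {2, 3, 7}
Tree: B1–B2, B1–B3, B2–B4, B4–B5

A tree decomposition must satisfy three properties: every vertex lies in some bag; for every edge, both endpoints lie together in some bag; and for every vertex, the bags containing it form a connected subtree. Here edge (6,1) lies in no bag, so the decomposition is invalid.

No — edge (6,1) lies in no bag.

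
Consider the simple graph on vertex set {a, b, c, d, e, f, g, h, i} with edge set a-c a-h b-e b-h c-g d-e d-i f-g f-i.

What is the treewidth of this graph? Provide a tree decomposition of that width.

Treewidth 2.
One such decomposition:
Bags: B1 = {a, c, h}  B2 = {c, g, h}  B3 = {f, g, h}  B4 = {f, h, i}  B5 = {d, h, i}  B6 = {d, e, h}  B7 = {b, e, h}
Tree: B1–B2, B2–B3, B3–B4, B4–B5, B5–B6, B6–B7

Every bag has size at most 3, so the width is 3 − 1 = 2 and tw(G) ≤ 2. The edges h–a–c–g–f–i–d–e–b–h form a cycle, so G is not a tree and its treewidth is at least 2. Hence tw(G) = 2 exactly.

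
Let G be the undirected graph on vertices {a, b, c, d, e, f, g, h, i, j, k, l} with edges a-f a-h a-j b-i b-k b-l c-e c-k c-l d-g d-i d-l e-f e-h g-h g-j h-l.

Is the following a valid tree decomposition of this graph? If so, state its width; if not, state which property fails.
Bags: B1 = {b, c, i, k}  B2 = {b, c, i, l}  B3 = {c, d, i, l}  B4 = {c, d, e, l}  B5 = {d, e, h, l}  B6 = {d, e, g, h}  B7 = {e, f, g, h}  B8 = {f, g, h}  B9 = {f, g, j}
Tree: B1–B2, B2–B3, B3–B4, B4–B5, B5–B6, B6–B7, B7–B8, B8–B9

No — vertex a appears in no bag.

A tree decomposition must satisfy three properties: every vertex lies in some bag; for every edge, both endpoints lie together in some bag; and for every vertex, the bags containing it form a connected subtree. Here vertex a appears in no bag, so the decomposition is invalid.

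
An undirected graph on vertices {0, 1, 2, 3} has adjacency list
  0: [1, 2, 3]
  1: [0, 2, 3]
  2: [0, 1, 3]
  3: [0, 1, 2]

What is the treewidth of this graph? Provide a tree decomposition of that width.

Treewidth 3.
One such decomposition:
Bags: B1 = {0, 1, 2, 3}
Tree: (single bag)

A single bag containing all 4 vertices is trivially a valid decomposition of width 3. Conversely, {0, 1, 2, 3} is a clique of size 4, and the vertices of any clique must share a bag in every tree decomposition; so some bag has ≥ 4 vertices and tw(G) ≥ 3. Therefore the treewidth is 3.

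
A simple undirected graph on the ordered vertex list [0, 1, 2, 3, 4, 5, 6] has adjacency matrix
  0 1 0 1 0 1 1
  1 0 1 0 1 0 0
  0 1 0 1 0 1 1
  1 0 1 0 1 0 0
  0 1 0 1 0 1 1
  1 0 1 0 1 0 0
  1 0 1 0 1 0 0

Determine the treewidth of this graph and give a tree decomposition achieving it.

The largest bag has 4 vertices, giving width 3; this decomposition certifies tw(G) ≤ 3. For the lower bound: the 4 vertex sets {0,3}, {2,5}, {4}, {1} are disjoint, each induces a connected subgraph, and every pair is joined by at least one edge of G. Contracting each set to a single vertex therefore yields K_{4} as a minor, and since treewidth is minor-monotone, tw(G) ≥ tw(K_{4}) = 3. The upper and lower bounds meet at 3, so that is the treewidth.

Treewidth 3.
Bags: B1 = {0, 2, 3, 4}  B2 = {0, 2, 4, 5}  B3 = {0, 1, 2, 4}  B4 = {0, 2, 4, 6}
Tree: B1–B2, B2–B3, B3–B4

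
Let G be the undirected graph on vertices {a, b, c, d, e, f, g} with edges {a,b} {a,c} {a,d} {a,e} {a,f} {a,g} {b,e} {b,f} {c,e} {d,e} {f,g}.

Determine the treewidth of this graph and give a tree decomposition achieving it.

Every bag has size at most 3, so the width is 3 − 1 = 2 and tw(G) ≤ 2. Conversely, {a, f, g} is a clique of size 3, and the vertices of any clique must share a bag in every tree decomposition; so some bag has ≥ 3 vertices and tw(G) ≥ 2. Hence tw(G) = 2 exactly.

Treewidth 2.
One optimal decomposition is:
Bags: B1 = {a, d, e}  B2 = {a, c, e}  B3 = {a, b, e}  B4 = {a, b, f}  B5 = {a, f, g}
Tree: B1–B2, B2–B3, B3–B4, B4–B5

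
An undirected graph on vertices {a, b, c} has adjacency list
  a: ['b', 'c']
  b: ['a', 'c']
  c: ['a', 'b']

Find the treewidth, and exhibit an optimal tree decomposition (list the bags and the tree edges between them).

Treewidth 2.
One such decomposition:
Bags: B1 = {a, b, c}
Tree: (single bag)

With just one bag of size 3, the width is 3 − 1 = 2, so tw(G) ≤ 2. For the lower bound, the 3 vertices {a, b, c} are pairwise adjacent, and any tree decomposition puts a clique entirely inside one bag — forcing width ≥ 2. Therefore the treewidth is 2.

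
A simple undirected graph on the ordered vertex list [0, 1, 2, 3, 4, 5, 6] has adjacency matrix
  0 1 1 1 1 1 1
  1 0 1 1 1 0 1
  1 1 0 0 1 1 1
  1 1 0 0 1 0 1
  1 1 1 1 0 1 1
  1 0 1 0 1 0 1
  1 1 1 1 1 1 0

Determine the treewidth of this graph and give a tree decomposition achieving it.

The largest bag has 5 vertices, giving width 4; this decomposition certifies tw(G) ≤ 4. Conversely, {0, 1, 2, 4, 6} is a clique of size 5, and the vertices of any clique must share a bag in every tree decomposition; so some bag has ≥ 5 vertices and tw(G) ≥ 4. Hence tw(G) = 4 exactly.

Treewidth 4.
One optimal decomposition is:
Bags: B1 = {0, 2, 4, 5, 6}  B2 = {0, 1, 2, 4, 6}  B3 = {0, 1, 3, 4, 6}
Tree: B1–B2, B2–B3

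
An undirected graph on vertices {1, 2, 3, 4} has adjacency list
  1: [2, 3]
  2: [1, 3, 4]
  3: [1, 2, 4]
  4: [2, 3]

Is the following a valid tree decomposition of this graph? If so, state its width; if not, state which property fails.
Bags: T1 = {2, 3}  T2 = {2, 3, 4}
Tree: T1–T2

A tree decomposition must satisfy three properties: every vertex lies in some bag; for every edge, both endpoints lie together in some bag; and for every vertex, the bags containing it form a connected subtree. Here vertex 1 appears in no bag, so the decomposition is invalid.

No — vertex 1 appears in no bag.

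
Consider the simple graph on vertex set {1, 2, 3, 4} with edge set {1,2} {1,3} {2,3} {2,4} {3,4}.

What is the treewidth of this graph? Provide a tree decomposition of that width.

Treewidth 2.
Bags: B1 = {2, 3, 4}  B2 = {1, 2, 3}
Tree: B1–B2

The largest bag has 3 vertices, giving width 2; this decomposition certifies tw(G) ≤ 2. For the lower bound, the 3 vertices {1, 2, 3} are pairwise adjacent, and any tree decomposition puts a clique entirely inside one bag — forcing width ≥ 2. The upper and lower bounds meet at 2, so that is the treewidth.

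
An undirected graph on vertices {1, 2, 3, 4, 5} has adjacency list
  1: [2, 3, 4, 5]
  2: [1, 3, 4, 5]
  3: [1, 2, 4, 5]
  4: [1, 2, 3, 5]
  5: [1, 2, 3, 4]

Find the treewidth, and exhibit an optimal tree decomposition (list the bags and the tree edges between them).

Treewidth 4.
One optimal decomposition is:
Bags: B1 = {1, 2, 3, 4, 5}
Tree: (single bag)

A single bag containing all 5 vertices is trivially a valid decomposition of width 4. On the other hand G contains the 5-clique {1, 2, 3, 4, 5}. A clique must lie in a single bag of any decomposition, so no decomposition can have width below 4. Hence tw(G) = 4 exactly.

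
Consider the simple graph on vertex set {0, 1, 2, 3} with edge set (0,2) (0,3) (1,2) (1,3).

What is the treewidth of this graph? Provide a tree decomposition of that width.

Each bag holds 3 vertices, so the decomposition has width 2, which upper-bounds the treewidth. Since 2–1–3–0–2 is a cycle in G, G is not acyclic. Forests are exactly the graphs of treewidth ≤ 1, so tw(G) ≥ 2. Combining the bounds, tw(G) = 2.

Treewidth 2.
One optimal decomposition is:
Bags: B1 = {1, 2, 3}  B2 = {0, 2, 3}
Tree: B1–B2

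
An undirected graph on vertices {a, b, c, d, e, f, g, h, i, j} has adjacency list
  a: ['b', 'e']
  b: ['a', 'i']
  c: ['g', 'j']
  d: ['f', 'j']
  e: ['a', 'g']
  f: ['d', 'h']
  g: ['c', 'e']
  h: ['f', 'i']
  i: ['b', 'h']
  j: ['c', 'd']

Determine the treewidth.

A width-2 tree decomposition is:
Bags: B1 = {f, h, i}  B2 = {b, f, i}  B3 = {a, b, f}  B4 = {a, e, f}  B5 = {e, f, g}  B6 = {c, f, g}  B7 = {c, f, j}  B8 = {d, f, j}
Tree: B1–B2, B2–B3, B3–B4, B4–B5, B5–B6, B6–B7, B7–B8
Each bag holds 3 vertices, so the decomposition has width 2, which upper-bounds the treewidth. Since f–h–i–b–a–e–g–c–j–d–f is a cycle in G, G is not acyclic. Forests are exactly the graphs of treewidth ≤ 1, so tw(G) ≥ 2. Therefore the treewidth is 2.

2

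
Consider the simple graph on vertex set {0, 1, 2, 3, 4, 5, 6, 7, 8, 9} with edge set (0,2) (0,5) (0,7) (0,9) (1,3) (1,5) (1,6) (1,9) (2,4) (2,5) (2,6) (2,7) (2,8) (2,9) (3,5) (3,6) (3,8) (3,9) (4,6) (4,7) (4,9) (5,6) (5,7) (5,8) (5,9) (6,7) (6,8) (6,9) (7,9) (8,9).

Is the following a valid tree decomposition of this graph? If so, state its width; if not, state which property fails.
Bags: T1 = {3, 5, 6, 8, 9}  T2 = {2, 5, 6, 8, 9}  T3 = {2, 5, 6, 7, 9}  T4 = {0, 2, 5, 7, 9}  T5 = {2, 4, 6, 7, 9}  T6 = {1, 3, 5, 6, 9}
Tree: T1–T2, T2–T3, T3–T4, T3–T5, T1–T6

Checking the three conditions: (i) the bags cover all of {0, 1, 2, 3, 4, 5, 6, 7, 8, 9}; (ii) for each edge, some bag contains both endpoints; (iii) the bags containing any fixed vertex form a subtree. All hold, so the decomposition is valid with width 5 − 1 = 4.

Yes; width 4.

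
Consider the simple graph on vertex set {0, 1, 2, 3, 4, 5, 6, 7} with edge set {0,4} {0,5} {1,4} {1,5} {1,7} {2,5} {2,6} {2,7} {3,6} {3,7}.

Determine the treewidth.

A width-2 tree decomposition is:
Bags: B1 = {2, 3, 6}  B2 = {2, 3, 7}  B3 = {2, 5, 7}  B4 = {1, 5, 7}  B5 = {0, 1, 5}  B6 = {0, 1, 4}
Tree: B1–B2, B2–B3, B3–B4, B4–B5, B5–B6
Each bag holds 3 vertices, so the decomposition has width 2, which upper-bounds the treewidth. The edges 6–3–7–2–6 form a cycle, so G is not a tree and its treewidth is at least 2. Combining the bounds, tw(G) = 2.

2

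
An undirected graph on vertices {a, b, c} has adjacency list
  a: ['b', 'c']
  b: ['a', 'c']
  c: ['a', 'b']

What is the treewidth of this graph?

A width-2 tree decomposition is:
Bags: B1 = {a, b, c}
Tree: (single bag)
A single bag containing all 3 vertices is trivially a valid decomposition of width 2. For the lower bound, the 3 vertices {a, b, c} are pairwise adjacent, and any tree decomposition puts a clique entirely inside one bag — forcing width ≥ 2. Combining the bounds, tw(G) = 2.

2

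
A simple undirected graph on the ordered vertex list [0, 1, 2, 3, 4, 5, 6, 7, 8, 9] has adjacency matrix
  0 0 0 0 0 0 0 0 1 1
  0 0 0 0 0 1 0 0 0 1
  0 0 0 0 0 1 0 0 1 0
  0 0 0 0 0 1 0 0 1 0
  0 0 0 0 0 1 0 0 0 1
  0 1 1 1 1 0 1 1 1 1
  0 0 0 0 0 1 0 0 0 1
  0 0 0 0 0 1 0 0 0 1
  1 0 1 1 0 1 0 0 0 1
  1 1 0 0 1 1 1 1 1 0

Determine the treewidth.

2

A width-2 tree decomposition is:
Bags: B1 = {5, 8, 9}  B2 = {5, 6, 9}  B3 = {0, 8, 9}  B4 = {2, 5, 8}  B5 = {5, 7, 9}  B6 = {1, 5, 9}  B7 = {3, 5, 8}  B8 = {4, 5, 9}
Tree: B1–B2, B1–B3, B1–B4, B2–B5, B5–B6, B1–B7, B2–B8
The largest bag has 3 vertices, giving width 2; this decomposition certifies tw(G) ≤ 2. On the other hand G contains the 3-clique {0, 8, 9}. A clique must lie in a single bag of any decomposition, so no decomposition can have width below 2. Therefore the treewidth is 2.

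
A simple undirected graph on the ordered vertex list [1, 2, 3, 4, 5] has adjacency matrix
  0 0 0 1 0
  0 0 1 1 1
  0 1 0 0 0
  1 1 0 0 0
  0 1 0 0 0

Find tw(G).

1

A width-1 tree decomposition is:
Bags: B1 = {2, 5}  B2 = {2, 4}  B3 = {2, 3}  B4 = {1, 4}
Tree: B1–B2, B2–B3, B2–B4
Each bag holds 2 vertices, so the decomposition has width 1, which upper-bounds the treewidth. Any graph with an edge has treewidth ≥ 1, and G has the edge 2–5. Combining the bounds, tw(G) = 1.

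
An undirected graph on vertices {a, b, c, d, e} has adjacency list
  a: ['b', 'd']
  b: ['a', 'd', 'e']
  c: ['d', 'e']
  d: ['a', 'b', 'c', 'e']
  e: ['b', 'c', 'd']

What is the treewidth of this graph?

2

A width-2 tree decomposition is:
Bags: B1 = {a, b, d}  B2 = {b, d, e}  B3 = {c, d, e}
Tree: B1–B2, B2–B3
Every bag has size at most 3, so the width is 3 − 1 = 2 and tw(G) ≤ 2. Conversely, {c, d, e} is a clique of size 3, and the vertices of any clique must share a bag in every tree decomposition; so some bag has ≥ 3 vertices and tw(G) ≥ 2. Combining the bounds, tw(G) = 2.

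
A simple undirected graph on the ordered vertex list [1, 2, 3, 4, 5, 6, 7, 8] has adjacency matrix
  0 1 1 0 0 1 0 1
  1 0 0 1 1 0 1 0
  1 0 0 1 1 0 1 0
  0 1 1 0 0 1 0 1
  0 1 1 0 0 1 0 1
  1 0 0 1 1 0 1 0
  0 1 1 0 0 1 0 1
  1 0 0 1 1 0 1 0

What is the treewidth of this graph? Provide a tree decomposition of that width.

Treewidth 4.
One optimal decomposition is:
Bags: B1 = {1, 2, 4, 5, 7}  B2 = {1, 3, 4, 5, 7}  B3 = {1, 4, 5, 7, 8}  B4 = {1, 4, 5, 6, 7}
Tree: B1–B2, B2–B3, B3–B4

Each bag holds 5 vertices, so the decomposition has width 4, which upper-bounds the treewidth. For the lower bound: the 5 vertex sets {2,5}, {1,3}, {4,8}, {7}, {6} are disjoint, each induces a connected subgraph, and every pair is joined by at least one edge of G. Contracting each set to a single vertex therefore yields K_{5} as a minor, and since treewidth is minor-monotone, tw(G) ≥ tw(K_{5}) = 4. Therefore the treewidth is 4.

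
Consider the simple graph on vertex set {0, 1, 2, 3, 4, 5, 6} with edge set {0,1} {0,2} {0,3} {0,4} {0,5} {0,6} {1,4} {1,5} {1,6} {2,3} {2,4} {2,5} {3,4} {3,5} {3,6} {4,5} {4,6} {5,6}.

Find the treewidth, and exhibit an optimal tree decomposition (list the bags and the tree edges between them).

Each bag holds 5 vertices, so the decomposition has width 4, which upper-bounds the treewidth. On the other hand G contains the 5-clique {0, 1, 4, 5, 6}. A clique must lie in a single bag of any decomposition, so no decomposition can have width below 4. The upper and lower bounds meet at 4, so that is the treewidth.

Treewidth 4.
One such decomposition:
Bags: B1 = {0, 2, 3, 4, 5}  B2 = {0, 3, 4, 5, 6}  B3 = {0, 1, 4, 5, 6}
Tree: B1–B2, B2–B3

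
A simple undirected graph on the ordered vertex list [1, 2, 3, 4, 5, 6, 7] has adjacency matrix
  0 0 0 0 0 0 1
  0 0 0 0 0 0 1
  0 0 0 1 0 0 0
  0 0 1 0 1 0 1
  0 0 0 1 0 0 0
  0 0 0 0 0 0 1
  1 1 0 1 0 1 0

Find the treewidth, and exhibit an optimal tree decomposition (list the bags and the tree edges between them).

Treewidth 1.
One such decomposition:
Bags: B1 = {2, 7}  B2 = {6, 7}  B3 = {4, 7}  B4 = {3, 4}  B5 = {4, 5}  B6 = {1, 7}
Tree: B1–B2, B2–B3, B3–B4, B4–B5, B2–B6

Each bag holds 2 vertices, so the decomposition has width 1, which upper-bounds the treewidth. G has an edge, so its treewidth is at least 1. Combining the bounds, tw(G) = 1.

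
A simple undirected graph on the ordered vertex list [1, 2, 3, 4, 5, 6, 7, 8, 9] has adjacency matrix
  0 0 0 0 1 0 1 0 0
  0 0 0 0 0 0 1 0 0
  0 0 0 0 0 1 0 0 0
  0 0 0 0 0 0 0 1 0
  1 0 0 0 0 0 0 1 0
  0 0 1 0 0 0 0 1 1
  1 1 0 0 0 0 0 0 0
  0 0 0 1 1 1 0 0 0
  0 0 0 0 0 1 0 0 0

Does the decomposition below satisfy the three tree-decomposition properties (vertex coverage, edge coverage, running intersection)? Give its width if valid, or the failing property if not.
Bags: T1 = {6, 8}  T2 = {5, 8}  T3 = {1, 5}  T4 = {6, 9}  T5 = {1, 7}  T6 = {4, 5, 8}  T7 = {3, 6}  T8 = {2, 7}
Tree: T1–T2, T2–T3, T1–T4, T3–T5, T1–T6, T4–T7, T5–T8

A tree decomposition must satisfy three properties: every vertex lies in some bag; for every edge, both endpoints lie together in some bag; and for every vertex, the bags containing it form a connected subtree. Here bags containing vertex 5 are not connected in the tree, so the decomposition is invalid.

No — bags containing vertex 5 are not connected in the tree.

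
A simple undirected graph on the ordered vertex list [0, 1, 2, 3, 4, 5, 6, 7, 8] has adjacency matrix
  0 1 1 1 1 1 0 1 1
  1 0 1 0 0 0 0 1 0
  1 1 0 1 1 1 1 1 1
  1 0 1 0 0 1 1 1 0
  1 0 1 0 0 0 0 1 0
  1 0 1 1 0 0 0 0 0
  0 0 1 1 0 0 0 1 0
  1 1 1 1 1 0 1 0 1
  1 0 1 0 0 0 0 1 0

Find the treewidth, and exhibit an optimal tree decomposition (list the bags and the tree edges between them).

Treewidth 3.
One such decomposition:
Bags: B1 = {0, 2, 3, 7}  B2 = {0, 2, 4, 7}  B3 = {2, 3, 6, 7}  B4 = {0, 1, 2, 7}  B5 = {0, 2, 7, 8}  B6 = {0, 2, 3, 5}
Tree: B1–B2, B1–B3, B2–B4, B2–B5, B1–B6

The largest bag has 4 vertices, giving width 3; this decomposition certifies tw(G) ≤ 3. For the lower bound, the 4 vertices {0, 2, 3, 5} are pairwise adjacent, and any tree decomposition puts a clique entirely inside one bag — forcing width ≥ 3. Combining the bounds, tw(G) = 3.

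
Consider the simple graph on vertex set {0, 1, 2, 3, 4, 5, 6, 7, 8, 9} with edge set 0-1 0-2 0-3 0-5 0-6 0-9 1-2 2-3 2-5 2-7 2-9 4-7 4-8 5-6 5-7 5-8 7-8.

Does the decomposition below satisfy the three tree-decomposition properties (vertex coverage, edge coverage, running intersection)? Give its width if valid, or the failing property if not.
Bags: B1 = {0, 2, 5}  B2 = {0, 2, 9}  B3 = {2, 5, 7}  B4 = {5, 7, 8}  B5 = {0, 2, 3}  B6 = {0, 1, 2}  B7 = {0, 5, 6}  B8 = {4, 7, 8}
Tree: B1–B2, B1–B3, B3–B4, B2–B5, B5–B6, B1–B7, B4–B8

Every vertex of G appears in some bag (union = {0, 1, 2, 3, 4, 5, 6, 7, 8, 9}); every edge is covered by a bag; and for each vertex v the set of bags containing v is connected in the bag tree. The decomposition is therefore valid. The largest bag has 3 vertices, so the width is 2.

Yes; width 2.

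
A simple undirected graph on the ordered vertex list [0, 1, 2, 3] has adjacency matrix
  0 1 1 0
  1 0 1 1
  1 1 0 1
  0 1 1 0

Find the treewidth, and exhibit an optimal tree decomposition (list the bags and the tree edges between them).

Treewidth 2.
One optimal decomposition is:
Bags: B1 = {1, 2, 3}  B2 = {0, 1, 2}
Tree: B1–B2

The largest bag has 3 vertices, giving width 2; this decomposition certifies tw(G) ≤ 2. Conversely, {0, 1, 2} is a clique of size 3, and the vertices of any clique must share a bag in every tree decomposition; so some bag has ≥ 3 vertices and tw(G) ≥ 2. Therefore the treewidth is 2.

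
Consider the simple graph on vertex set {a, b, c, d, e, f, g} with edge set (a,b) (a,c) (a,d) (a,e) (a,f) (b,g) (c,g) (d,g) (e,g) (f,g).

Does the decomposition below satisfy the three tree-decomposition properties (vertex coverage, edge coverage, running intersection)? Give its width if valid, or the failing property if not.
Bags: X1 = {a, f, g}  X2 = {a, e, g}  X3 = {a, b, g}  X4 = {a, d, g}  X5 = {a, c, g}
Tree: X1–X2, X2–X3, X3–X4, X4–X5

Yes; width 2.

Checking the three conditions: (i) the bags cover all of {a, b, c, d, e, f, g}; (ii) for each edge, some bag contains both endpoints; (iii) the bags containing any fixed vertex form a subtree. All hold, so the decomposition is valid with width 3 − 1 = 2.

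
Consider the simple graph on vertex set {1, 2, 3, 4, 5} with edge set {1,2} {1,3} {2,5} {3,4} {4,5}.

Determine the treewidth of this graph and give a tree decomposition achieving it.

Treewidth 2.
Bags: B1 = {1, 2, 5}  B2 = {1, 4, 5}  B3 = {1, 3, 4}
Tree: B1–B2, B2–B3

Every bag has size at most 3, so the width is 3 − 1 = 2 and tw(G) ≤ 2. For the lower bound, G contains the cycle 1–2–5–4–3–1, so G is not a forest; only forests have treewidth ≤ 1, hence tw(G) ≥ 2. Therefore the treewidth is 2.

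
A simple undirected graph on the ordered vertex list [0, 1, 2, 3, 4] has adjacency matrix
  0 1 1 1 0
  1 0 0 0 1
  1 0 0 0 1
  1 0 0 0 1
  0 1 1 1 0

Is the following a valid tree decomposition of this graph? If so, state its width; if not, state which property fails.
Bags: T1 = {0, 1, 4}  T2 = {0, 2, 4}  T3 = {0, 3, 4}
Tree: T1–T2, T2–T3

Checking the three conditions: (i) the bags cover all of {0, 1, 2, 3, 4}; (ii) for each edge, some bag contains both endpoints; (iii) the bags containing any fixed vertex form a subtree. All hold, so the decomposition is valid with width 3 − 1 = 2.

Yes; width 2.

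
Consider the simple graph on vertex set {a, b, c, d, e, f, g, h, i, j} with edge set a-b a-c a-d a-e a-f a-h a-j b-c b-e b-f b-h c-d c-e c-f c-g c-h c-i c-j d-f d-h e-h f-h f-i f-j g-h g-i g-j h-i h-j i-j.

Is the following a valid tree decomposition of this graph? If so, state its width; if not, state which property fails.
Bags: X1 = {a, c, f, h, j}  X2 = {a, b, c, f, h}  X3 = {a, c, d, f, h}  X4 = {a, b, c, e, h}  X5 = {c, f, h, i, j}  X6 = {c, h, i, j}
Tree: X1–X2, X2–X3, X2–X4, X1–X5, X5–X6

No — vertex g appears in no bag.

A tree decomposition must satisfy three properties: every vertex lies in some bag; for every edge, both endpoints lie together in some bag; and for every vertex, the bags containing it form a connected subtree. Here vertex g appears in no bag, so the decomposition is invalid.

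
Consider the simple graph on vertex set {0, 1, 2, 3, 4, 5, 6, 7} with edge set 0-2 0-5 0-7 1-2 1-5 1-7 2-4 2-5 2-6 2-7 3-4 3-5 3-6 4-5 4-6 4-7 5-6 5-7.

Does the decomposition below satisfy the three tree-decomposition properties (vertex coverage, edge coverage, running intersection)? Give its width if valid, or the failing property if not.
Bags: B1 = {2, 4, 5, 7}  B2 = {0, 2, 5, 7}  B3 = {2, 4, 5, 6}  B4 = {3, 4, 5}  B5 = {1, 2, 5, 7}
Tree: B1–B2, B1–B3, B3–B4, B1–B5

No — edge (6,3) lies in no bag.

A tree decomposition must satisfy three properties: every vertex lies in some bag; for every edge, both endpoints lie together in some bag; and for every vertex, the bags containing it form a connected subtree. Here edge (6,3) lies in no bag, so the decomposition is invalid.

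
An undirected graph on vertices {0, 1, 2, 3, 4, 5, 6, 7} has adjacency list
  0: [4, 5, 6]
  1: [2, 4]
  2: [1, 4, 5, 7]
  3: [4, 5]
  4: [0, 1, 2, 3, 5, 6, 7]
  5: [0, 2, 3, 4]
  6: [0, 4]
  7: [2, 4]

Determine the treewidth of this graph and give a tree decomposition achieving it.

Treewidth 2.
One such decomposition:
Bags: B1 = {2, 4, 5}  B2 = {3, 4, 5}  B3 = {1, 2, 4}  B4 = {0, 4, 5}  B5 = {0, 4, 6}  B6 = {2, 4, 7}
Tree: B1–B2, B1–B3, B1–B4, B4–B5, B3–B6

Each bag holds 3 vertices, so the decomposition has width 2, which upper-bounds the treewidth. For the lower bound, the 3 vertices {0, 4, 5} are pairwise adjacent, and any tree decomposition puts a clique entirely inside one bag — forcing width ≥ 2. Hence tw(G) = 2 exactly.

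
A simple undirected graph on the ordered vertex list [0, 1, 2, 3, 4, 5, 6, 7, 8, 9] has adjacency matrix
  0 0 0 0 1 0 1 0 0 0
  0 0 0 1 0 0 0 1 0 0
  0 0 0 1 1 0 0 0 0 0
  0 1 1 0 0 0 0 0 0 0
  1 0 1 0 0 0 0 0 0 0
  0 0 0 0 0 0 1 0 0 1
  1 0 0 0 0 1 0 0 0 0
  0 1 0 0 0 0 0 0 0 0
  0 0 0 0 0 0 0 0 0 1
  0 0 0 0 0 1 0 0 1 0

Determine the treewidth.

A width-1 tree decomposition is:
Bags: B1 = {1, 7}  B2 = {1, 3}  B3 = {2, 3}  B4 = {2, 4}  B5 = {0, 4}  B6 = {0, 6}  B7 = {5, 6}  B8 = {5, 9}  B9 = {8, 9}
Tree: B1–B2, B2–B3, B3–B4, B4–B5, B5–B6, B6–B7, B7–B8, B8–B9
Every bag has size at most 2, so the width is 2 − 1 = 1 and tw(G) ≤ 1. Since G has at least one edge (e.g. 7–1), it is not an edgeless graph, so tw(G) ≥ 1. Combining the bounds, tw(G) = 1.

1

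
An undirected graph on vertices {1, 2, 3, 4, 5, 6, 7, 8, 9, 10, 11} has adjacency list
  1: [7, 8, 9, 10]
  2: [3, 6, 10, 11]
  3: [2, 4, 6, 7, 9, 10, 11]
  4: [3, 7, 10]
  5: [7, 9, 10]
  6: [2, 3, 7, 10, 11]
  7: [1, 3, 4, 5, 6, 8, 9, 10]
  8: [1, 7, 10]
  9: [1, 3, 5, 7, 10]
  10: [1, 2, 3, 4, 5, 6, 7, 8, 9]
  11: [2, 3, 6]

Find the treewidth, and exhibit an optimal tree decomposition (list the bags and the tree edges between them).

Treewidth 3.
One such decomposition:
Bags: B1 = {3, 6, 7, 10}  B2 = {3, 7, 9, 10}  B3 = {5, 7, 9, 10}  B4 = {1, 7, 9, 10}  B5 = {2, 3, 6, 10}  B6 = {1, 7, 8, 10}  B7 = {3, 4, 7, 10}  B8 = {2, 3, 6, 11}
Tree: B1–B2, B2–B3, B3–B4, B1–B5, B4–B6, B2–B7, B5–B8

The largest bag has 4 vertices, giving width 3; this decomposition certifies tw(G) ≤ 3. On the other hand G contains the 4-clique {2, 3, 6, 10}. A clique must lie in a single bag of any decomposition, so no decomposition can have width below 3. Therefore the treewidth is 3.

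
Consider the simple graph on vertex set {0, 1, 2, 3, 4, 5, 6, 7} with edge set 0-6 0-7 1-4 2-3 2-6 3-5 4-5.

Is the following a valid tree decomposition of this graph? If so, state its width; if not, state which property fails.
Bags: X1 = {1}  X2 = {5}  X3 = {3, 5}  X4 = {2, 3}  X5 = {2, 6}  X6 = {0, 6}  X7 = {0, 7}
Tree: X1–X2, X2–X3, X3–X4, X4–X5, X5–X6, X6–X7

No — vertex 4 appears in no bag.

A tree decomposition must satisfy three properties: every vertex lies in some bag; for every edge, both endpoints lie together in some bag; and for every vertex, the bags containing it form a connected subtree. Here vertex 4 appears in no bag, so the decomposition is invalid.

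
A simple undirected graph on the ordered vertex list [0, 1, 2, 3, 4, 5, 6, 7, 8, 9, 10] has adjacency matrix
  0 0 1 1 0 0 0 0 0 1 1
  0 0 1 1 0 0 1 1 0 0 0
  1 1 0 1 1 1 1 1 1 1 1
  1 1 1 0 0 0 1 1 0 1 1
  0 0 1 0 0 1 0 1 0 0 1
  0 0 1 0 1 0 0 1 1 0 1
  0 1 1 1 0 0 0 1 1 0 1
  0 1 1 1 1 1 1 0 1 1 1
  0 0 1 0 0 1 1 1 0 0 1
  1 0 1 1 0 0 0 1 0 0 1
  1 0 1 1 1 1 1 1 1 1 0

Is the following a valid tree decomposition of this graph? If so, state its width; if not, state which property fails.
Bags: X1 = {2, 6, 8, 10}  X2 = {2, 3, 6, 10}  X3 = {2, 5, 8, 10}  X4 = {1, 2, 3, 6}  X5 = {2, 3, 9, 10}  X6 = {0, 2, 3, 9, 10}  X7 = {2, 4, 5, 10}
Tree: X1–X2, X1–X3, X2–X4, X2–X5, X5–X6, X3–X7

A tree decomposition must satisfy three properties: every vertex lies in some bag; for every edge, both endpoints lie together in some bag; and for every vertex, the bags containing it form a connected subtree. Here vertex 7 appears in no bag, so the decomposition is invalid.

No — vertex 7 appears in no bag.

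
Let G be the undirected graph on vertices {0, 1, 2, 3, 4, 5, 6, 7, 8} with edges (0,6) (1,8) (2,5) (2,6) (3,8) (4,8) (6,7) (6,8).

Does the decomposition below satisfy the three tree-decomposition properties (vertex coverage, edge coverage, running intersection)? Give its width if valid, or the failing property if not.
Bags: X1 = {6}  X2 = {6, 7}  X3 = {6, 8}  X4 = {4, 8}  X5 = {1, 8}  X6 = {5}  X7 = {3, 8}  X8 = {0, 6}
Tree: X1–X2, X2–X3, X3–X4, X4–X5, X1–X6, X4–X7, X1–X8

A tree decomposition must satisfy three properties: every vertex lies in some bag; for every edge, both endpoints lie together in some bag; and for every vertex, the bags containing it form a connected subtree. Here vertex 2 appears in no bag, so the decomposition is invalid.

No — vertex 2 appears in no bag.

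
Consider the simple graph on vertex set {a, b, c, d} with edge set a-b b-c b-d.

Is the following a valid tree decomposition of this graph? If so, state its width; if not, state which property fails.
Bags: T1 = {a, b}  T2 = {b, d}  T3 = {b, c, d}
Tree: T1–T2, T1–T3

A tree decomposition must satisfy three properties: every vertex lies in some bag; for every edge, both endpoints lie together in some bag; and for every vertex, the bags containing it form a connected subtree. Here bags containing vertex d are not connected in the tree, so the decomposition is invalid.

No — bags containing vertex d are not connected in the tree.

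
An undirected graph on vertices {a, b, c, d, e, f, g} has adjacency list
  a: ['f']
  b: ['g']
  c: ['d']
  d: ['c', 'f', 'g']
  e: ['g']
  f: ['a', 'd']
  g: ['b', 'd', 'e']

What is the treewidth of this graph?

A width-1 tree decomposition is:
Bags: B1 = {d, g}  B2 = {c, d}  B3 = {d, f}  B4 = {a, f}  B5 = {e, g}  B6 = {b, g}
Tree: B1–B2, B2–B3, B3–B4, B1–B5, B5–B6
The largest bag has 2 vertices, giving width 1; this decomposition certifies tw(G) ≤ 1. Since G has at least one edge (e.g. g–d), it is not an edgeless graph, so tw(G) ≥ 1. Hence tw(G) = 1 exactly.

1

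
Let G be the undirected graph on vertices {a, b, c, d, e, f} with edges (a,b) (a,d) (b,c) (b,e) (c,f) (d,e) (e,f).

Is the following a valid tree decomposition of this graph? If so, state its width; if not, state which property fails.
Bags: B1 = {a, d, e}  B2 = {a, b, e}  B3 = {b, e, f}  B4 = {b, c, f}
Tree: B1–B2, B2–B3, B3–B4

Yes; width 2.

Checking the three conditions: (i) the bags cover all of {a, b, c, d, e, f}; (ii) for each edge, some bag contains both endpoints; (iii) the bags containing any fixed vertex form a subtree. All hold, so the decomposition is valid with width 3 − 1 = 2.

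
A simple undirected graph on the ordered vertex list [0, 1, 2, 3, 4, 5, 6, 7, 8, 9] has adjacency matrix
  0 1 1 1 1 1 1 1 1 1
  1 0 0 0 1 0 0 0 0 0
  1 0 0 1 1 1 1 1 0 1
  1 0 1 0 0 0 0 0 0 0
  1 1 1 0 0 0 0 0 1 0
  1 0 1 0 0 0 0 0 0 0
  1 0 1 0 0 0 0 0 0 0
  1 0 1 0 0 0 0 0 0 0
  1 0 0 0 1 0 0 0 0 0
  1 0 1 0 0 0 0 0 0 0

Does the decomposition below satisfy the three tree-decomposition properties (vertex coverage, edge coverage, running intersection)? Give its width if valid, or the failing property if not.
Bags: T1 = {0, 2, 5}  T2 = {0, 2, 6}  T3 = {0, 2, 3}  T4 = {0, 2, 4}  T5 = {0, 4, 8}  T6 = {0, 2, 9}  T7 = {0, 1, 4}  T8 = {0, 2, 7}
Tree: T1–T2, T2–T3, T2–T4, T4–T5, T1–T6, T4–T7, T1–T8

Every vertex of G appears in some bag (union = {0, 1, 2, 3, 4, 5, 6, 7, 8, 9}); every edge is covered by a bag; and for each vertex v the set of bags containing v is connected in the bag tree. The decomposition is therefore valid. The largest bag has 3 vertices, so the width is 2.

Yes; width 2.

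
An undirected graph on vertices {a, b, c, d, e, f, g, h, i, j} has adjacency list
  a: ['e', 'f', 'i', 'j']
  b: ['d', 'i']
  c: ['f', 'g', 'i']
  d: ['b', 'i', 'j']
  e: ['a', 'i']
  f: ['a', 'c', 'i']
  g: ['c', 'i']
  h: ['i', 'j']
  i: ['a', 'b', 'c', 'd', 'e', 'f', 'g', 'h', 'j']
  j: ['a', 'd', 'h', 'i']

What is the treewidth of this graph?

2

A width-2 tree decomposition is:
Bags: B1 = {h, i, j}  B2 = {d, i, j}  B3 = {a, i, j}  B4 = {a, e, i}  B5 = {a, f, i}  B6 = {b, d, i}  B7 = {c, f, i}  B8 = {c, g, i}
Tree: B1–B2, B2–B3, B3–B4, B4–B5, B2–B6, B5–B7, B7–B8
Each bag holds 3 vertices, so the decomposition has width 2, which upper-bounds the treewidth. For the lower bound, the 3 vertices {d, i, j} are pairwise adjacent, and any tree decomposition puts a clique entirely inside one bag — forcing width ≥ 2. Hence tw(G) = 2 exactly.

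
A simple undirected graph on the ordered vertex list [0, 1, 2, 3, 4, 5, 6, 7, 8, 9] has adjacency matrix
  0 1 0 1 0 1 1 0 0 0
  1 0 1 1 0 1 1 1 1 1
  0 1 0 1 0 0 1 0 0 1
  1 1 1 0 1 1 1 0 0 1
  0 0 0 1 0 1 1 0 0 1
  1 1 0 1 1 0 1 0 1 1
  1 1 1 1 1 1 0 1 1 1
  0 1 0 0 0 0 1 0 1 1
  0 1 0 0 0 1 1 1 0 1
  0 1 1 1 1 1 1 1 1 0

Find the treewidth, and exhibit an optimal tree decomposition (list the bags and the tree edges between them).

Treewidth 4.
One such decomposition:
Bags: B1 = {0, 1, 3, 5, 6}  B2 = {1, 3, 5, 6, 9}  B3 = {1, 2, 3, 6, 9}  B4 = {3, 4, 5, 6, 9}  B5 = {1, 5, 6, 8, 9}  B6 = {1, 6, 7, 8, 9}
Tree: B1–B2, B2–B3, B2–B4, B2–B5, B5–B6

Each bag holds 5 vertices, so the decomposition has width 4, which upper-bounds the treewidth. On the other hand G contains the 5-clique {0, 1, 3, 5, 6}. A clique must lie in a single bag of any decomposition, so no decomposition can have width below 4. Therefore the treewidth is 4.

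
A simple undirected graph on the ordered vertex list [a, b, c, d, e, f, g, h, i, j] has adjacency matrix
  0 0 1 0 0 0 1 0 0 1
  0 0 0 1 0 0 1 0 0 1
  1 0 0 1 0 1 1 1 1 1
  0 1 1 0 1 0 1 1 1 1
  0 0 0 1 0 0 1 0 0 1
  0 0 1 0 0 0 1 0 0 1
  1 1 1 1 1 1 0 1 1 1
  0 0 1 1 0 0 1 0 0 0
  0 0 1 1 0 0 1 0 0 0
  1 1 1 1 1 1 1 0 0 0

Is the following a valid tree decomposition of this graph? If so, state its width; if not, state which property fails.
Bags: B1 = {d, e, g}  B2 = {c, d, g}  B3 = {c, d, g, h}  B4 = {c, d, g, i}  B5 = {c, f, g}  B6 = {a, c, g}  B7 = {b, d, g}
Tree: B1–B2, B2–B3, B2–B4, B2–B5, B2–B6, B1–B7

A tree decomposition must satisfy three properties: every vertex lies in some bag; for every edge, both endpoints lie together in some bag; and for every vertex, the bags containing it form a connected subtree. Here vertex j appears in no bag, so the decomposition is invalid.

No — vertex j appears in no bag.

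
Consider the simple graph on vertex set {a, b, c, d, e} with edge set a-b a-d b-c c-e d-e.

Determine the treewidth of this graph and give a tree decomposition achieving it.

Treewidth 2.
Bags: B1 = {a, b, c}  B2 = {a, c, d}  B3 = {c, d, e}
Tree: B1–B2, B2–B3

Each bag holds 3 vertices, so the decomposition has width 2, which upper-bounds the treewidth. For the lower bound, G contains the cycle c–b–a–d–e–c, so G is not a forest; only forests have treewidth ≤ 1, hence tw(G) ≥ 2. Hence tw(G) = 2 exactly.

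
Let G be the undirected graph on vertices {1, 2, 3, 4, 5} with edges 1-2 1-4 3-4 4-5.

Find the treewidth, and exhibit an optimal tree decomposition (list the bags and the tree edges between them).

Every bag has size at most 2, so the width is 2 − 1 = 1 and tw(G) ≤ 1. G has an edge, so its treewidth is at least 1. The upper and lower bounds meet at 1, so that is the treewidth.

Treewidth 1.
One such decomposition:
Bags: B1 = {1, 4}  B2 = {4, 5}  B3 = {1, 2}  B4 = {3, 4}
Tree: B1–B2, B1–B3, B2–B4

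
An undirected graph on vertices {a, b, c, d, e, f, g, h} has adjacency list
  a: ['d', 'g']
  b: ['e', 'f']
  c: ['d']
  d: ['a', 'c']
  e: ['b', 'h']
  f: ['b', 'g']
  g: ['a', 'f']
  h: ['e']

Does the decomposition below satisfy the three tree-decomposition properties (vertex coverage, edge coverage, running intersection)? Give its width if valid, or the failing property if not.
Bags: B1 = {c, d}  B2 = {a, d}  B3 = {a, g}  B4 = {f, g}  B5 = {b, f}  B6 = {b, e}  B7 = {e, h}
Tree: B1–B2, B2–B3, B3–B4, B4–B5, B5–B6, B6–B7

Vertex coverage: the bags together contain {a, b, c, d, e, f, g, h}, the full vertex set. Edge coverage: each edge of G has both endpoints in at least one bag. Running intersection: for every vertex, the bags containing it form a connected subtree. All three properties hold, so this is a valid tree decomposition of width max|bag| − 1 = 1, and hence tw(G) ≤ 1.

Yes; width 1.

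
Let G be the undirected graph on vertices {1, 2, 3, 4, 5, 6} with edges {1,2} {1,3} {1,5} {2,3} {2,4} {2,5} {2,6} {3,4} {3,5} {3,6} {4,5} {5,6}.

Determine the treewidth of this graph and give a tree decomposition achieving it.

Each bag holds 4 vertices, so the decomposition has width 3, which upper-bounds the treewidth. Conversely, {1, 2, 3, 5} is a clique of size 4, and the vertices of any clique must share a bag in every tree decomposition; so some bag has ≥ 4 vertices and tw(G) ≥ 3. Therefore the treewidth is 3.

Treewidth 3.
One optimal decomposition is:
Bags: B1 = {1, 2, 3, 5}  B2 = {2, 3, 4, 5}  B3 = {2, 3, 5, 6}
Tree: B1–B2, B1–B3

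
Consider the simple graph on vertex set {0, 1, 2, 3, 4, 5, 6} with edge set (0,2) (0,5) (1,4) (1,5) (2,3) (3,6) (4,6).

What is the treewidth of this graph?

2

A width-2 tree decomposition is:
Bags: B1 = {2, 3, 6}  B2 = {2, 4, 6}  B3 = {1, 2, 4}  B4 = {1, 2, 5}  B5 = {0, 2, 5}
Tree: B1–B2, B2–B3, B3–B4, B4–B5
The largest bag has 3 vertices, giving width 2; this decomposition certifies tw(G) ≤ 2. The edges 2–3–6–4–1–5–0–2 form a cycle, so G is not a tree and its treewidth is at least 2. Combining the bounds, tw(G) = 2.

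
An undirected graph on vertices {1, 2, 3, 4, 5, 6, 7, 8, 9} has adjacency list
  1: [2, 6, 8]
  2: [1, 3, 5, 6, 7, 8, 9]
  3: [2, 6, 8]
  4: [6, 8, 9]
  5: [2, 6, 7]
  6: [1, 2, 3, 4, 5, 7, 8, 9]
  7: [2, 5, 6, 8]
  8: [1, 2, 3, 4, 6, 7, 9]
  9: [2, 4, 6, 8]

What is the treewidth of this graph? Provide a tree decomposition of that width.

Treewidth 3.
Bags: B1 = {2, 6, 8, 9}  B2 = {2, 6, 7, 8}  B3 = {1, 2, 6, 8}  B4 = {2, 5, 6, 7}  B5 = {4, 6, 8, 9}  B6 = {2, 3, 6, 8}
Tree: B1–B2, B1–B3, B2–B4, B1–B5, B3–B6

Each bag holds 4 vertices, so the decomposition has width 3, which upper-bounds the treewidth. Conversely, {1, 2, 6, 8} is a clique of size 4, and the vertices of any clique must share a bag in every tree decomposition; so some bag has ≥ 4 vertices and tw(G) ≥ 3. Combining the bounds, tw(G) = 3.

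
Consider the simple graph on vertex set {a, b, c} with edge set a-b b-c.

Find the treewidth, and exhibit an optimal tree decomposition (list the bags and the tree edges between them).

Treewidth 1.
Bags: B1 = {b, c}  B2 = {a, b}
Tree: B1–B2

Each bag holds 2 vertices, so the decomposition has width 1, which upper-bounds the treewidth. G has an edge, so its treewidth is at least 1. The upper and lower bounds meet at 1, so that is the treewidth.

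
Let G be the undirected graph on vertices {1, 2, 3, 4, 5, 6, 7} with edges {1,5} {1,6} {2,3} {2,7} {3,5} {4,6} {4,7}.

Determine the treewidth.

2

A width-2 tree decomposition is:
Bags: B1 = {2, 4, 7}  B2 = {2, 4, 6}  B3 = {1, 2, 6}  B4 = {1, 2, 5}  B5 = {2, 3, 5}
Tree: B1–B2, B2–B3, B3–B4, B4–B5
Each bag holds 3 vertices, so the decomposition has width 2, which upper-bounds the treewidth. For the lower bound, G contains the cycle 2–7–4–6–1–5–3–2, so G is not a forest; only forests have treewidth ≤ 1, hence tw(G) ≥ 2. Hence tw(G) = 2 exactly.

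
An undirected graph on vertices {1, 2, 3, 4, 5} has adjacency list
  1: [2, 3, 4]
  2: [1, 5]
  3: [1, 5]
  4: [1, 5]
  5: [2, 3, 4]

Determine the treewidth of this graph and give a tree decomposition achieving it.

The largest bag has 3 vertices, giving width 2; this decomposition certifies tw(G) ≤ 2. The edges 5–4–1–2–5 form a cycle, so G is not a tree and its treewidth is at least 2. The upper and lower bounds meet at 2, so that is the treewidth.

Treewidth 2.
Bags: B1 = {1, 4, 5}  B2 = {1, 2, 5}  B3 = {1, 3, 5}
Tree: B1–B2, B2–B3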